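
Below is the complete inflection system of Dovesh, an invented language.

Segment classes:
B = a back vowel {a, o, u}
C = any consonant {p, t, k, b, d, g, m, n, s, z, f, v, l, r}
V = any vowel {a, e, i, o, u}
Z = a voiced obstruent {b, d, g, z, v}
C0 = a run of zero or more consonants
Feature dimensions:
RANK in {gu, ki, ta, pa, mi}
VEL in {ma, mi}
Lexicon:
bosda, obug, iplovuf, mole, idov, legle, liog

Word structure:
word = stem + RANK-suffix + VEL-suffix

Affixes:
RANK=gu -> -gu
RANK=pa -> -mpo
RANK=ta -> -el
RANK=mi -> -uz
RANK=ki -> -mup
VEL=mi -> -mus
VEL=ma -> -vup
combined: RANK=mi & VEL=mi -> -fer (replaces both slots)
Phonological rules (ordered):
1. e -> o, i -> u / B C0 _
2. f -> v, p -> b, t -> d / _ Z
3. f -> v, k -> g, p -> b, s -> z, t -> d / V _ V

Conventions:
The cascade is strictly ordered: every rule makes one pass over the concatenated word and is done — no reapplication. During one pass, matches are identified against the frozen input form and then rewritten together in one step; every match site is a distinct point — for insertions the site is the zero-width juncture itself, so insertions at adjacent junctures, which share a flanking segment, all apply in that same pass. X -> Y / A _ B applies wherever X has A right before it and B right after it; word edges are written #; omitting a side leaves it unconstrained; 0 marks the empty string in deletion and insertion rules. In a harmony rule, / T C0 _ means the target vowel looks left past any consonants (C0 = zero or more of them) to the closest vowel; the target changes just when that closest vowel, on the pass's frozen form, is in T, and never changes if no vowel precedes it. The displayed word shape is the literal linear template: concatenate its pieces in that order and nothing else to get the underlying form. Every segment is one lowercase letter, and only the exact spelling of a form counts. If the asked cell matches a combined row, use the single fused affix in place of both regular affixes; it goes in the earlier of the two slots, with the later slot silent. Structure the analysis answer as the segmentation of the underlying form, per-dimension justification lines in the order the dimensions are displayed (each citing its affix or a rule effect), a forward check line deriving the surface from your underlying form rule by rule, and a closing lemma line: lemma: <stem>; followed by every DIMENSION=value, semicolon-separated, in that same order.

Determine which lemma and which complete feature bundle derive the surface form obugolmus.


underlying: obug-el-mus
RANK=ta - signalled by the affix -el
VEL=mi - signalled by the affix -mus
check: obugelmus -> obugolmus -> obugolmus -> obugolmus
lemma: obug; RANK=ta; VEL=mi


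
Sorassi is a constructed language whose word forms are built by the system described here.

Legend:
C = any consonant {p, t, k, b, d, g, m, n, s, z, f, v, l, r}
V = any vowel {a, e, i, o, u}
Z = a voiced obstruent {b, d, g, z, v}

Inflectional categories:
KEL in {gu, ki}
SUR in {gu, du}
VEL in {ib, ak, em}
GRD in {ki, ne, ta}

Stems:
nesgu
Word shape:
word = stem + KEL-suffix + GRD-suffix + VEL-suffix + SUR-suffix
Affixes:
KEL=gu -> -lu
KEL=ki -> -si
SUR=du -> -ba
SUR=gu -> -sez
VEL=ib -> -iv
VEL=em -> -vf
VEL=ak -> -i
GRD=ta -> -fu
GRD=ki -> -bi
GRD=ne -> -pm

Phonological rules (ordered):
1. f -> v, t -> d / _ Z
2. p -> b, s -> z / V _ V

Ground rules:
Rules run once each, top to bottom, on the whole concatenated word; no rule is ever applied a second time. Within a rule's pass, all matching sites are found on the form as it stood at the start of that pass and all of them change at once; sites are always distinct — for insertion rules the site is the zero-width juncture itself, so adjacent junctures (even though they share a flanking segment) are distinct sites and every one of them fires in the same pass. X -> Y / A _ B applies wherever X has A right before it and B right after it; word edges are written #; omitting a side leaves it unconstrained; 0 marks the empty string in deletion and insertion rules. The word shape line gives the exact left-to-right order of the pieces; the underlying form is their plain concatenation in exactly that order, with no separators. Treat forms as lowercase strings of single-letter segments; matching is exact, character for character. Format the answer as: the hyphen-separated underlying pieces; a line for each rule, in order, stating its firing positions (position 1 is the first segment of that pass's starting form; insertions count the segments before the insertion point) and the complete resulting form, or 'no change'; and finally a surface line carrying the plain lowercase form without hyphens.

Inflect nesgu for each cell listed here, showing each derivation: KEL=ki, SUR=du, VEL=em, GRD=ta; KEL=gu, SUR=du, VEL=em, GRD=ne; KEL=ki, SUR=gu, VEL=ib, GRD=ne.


cell KEL=ki, SUR=du, VEL=em, GRD=ta:
underlying: nesgu-si-fu-vf-ba
1. f -> v, t -> d / _ Z: fires at position(s) 11: nesgusifuvvba
2. p -> b, s -> z / V _ V: fires at position(s) 6: nesguzifuvvba
surface: nesguzifuvvba

cell KEL=gu, SUR=du, VEL=em, GRD=ne:
underlying: nesgu-lu-pm-vf-ba
1. f -> v, t -> d / _ Z: fires at position(s) 11: nesgulupmvvba
2. p -> b, s -> z / V _ V: no change
surface: nesgulupmvvba

cell KEL=ki, SUR=gu, VEL=ib, GRD=ne:
underlying: nesgu-si-pm-iv-sez
1. f -> v, t -> d / _ Z: no change
2. p -> b, s -> z / V _ V: fires at position(s) 6: nesguzipmivsez
surface: nesguzipmivsez


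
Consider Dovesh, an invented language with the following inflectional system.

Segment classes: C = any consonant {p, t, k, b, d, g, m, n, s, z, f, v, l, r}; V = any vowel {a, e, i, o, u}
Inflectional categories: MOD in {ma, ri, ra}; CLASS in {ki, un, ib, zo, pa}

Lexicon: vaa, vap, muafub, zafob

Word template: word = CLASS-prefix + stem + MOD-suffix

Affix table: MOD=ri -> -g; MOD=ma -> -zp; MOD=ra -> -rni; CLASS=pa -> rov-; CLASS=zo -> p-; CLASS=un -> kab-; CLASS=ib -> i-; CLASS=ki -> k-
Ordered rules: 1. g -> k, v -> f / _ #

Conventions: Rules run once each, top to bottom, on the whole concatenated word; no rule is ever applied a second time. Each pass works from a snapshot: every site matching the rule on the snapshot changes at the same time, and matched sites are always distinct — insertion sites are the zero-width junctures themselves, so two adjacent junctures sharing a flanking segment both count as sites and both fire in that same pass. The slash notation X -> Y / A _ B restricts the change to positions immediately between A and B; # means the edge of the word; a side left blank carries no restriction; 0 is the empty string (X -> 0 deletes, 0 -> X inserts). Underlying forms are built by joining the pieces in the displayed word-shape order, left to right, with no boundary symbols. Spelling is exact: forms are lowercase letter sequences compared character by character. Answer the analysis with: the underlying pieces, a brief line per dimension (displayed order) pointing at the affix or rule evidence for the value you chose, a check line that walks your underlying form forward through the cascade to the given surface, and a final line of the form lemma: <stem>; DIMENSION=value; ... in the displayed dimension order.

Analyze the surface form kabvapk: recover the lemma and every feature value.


underlying: kab-vap-g
MOD=ri - signalled by the affix -g
CLASS=un - signalled by the affix kab-
check: kabvapg -> kabvapk
lemma: vap; MOD=ri; CLASS=un


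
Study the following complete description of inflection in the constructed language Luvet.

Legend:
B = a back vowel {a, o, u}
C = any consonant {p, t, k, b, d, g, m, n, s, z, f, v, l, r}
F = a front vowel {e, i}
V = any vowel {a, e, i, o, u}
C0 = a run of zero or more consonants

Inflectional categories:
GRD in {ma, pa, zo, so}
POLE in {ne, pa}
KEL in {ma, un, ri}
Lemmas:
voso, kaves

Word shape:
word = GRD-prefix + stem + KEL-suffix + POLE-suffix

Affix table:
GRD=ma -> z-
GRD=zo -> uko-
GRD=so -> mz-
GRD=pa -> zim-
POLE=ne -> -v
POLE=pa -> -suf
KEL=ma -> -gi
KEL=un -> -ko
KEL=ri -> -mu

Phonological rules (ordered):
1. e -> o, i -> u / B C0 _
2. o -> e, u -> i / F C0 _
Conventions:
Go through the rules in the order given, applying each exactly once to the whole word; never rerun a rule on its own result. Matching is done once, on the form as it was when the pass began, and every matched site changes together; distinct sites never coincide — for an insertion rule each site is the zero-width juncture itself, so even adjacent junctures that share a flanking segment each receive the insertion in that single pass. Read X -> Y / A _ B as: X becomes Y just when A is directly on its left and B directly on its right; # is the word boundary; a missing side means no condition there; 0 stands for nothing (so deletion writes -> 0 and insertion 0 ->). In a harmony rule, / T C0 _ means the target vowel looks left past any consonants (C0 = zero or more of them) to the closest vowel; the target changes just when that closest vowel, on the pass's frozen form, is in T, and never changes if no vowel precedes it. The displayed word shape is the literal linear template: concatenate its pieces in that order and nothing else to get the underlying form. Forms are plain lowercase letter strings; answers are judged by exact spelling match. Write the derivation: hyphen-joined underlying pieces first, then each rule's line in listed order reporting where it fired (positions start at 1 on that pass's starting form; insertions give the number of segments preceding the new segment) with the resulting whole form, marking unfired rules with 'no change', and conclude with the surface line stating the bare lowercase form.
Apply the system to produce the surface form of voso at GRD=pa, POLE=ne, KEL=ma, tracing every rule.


underlying: zim-voso-gi-v
1. e -> o, i -> u / B C0 _: fires at position(s) 9: zimvosoguv
2. o -> e, u -> i / F C0 _: fires at position(s) 5: zimvesoguv
surface: zimvesoguv


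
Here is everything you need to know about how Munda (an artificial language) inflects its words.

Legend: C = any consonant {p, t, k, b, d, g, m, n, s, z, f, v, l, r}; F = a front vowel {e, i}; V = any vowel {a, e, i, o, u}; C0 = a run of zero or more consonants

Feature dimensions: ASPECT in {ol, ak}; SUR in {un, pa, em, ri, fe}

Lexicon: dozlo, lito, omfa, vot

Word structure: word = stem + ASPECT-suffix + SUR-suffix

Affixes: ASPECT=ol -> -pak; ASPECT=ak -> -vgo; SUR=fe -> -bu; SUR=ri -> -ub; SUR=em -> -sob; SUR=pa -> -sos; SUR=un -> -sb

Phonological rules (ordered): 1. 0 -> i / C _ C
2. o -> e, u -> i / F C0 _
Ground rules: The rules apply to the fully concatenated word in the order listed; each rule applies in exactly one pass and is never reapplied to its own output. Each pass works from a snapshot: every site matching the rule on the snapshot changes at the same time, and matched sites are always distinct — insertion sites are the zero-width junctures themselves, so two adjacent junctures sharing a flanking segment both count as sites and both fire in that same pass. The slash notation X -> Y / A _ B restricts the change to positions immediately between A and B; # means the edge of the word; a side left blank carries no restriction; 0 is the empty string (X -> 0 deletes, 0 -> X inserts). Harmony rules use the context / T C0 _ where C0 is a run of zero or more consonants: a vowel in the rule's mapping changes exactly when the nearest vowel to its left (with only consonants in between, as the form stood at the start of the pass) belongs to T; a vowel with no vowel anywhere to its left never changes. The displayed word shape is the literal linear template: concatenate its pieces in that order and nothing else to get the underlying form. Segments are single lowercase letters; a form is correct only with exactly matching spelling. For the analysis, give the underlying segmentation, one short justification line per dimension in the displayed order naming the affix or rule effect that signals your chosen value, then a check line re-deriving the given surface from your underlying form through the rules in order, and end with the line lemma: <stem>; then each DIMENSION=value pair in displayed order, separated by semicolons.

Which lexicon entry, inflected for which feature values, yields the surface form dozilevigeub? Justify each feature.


underlying: dozlo-vgo-ub
ASPECT=ak - signalled by the affix -vgo
SUR=ri - signalled by the affix -ub
check: dozlovgoub -> dozilovigoub -> dozilevigeub
lemma: dozlo; ASPECT=ak; SUR=ri


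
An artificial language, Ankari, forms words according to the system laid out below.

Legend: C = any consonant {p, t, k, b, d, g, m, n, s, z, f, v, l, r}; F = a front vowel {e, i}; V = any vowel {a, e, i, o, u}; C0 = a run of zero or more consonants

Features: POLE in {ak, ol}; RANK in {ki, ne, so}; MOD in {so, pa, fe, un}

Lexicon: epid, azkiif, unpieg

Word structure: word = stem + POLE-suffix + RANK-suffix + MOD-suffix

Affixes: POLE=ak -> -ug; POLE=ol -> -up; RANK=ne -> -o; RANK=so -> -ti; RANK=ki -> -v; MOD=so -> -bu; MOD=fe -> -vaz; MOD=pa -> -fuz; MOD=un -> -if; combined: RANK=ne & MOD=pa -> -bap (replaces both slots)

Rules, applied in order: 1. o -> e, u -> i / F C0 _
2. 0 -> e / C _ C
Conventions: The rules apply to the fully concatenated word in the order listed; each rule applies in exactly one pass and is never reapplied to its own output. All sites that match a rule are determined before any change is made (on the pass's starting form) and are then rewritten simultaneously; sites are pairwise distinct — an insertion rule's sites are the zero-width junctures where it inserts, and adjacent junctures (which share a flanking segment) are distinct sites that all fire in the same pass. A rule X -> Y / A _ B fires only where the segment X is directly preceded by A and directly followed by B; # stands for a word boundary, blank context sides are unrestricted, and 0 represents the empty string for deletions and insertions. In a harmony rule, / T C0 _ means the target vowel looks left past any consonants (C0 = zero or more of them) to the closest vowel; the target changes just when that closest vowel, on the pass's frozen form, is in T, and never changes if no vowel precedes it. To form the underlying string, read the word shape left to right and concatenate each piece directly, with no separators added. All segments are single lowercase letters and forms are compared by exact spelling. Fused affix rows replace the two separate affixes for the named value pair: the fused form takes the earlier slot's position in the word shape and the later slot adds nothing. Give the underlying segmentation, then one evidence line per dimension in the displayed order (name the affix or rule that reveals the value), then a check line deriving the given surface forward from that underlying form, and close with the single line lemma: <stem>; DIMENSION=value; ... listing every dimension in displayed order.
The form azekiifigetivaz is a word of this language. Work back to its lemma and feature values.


underlying: azkiif-ug-ti-vaz
POLE=ak - signalled by the affix -ug
RANK=so - signalled by the affix -ti
MOD=fe - signalled by the affix -vaz
check: azkiifugtivaz -> azkiifigtivaz -> azekiifigetivaz
lemma: azkiif; POLE=ak; RANK=so; MOD=fe


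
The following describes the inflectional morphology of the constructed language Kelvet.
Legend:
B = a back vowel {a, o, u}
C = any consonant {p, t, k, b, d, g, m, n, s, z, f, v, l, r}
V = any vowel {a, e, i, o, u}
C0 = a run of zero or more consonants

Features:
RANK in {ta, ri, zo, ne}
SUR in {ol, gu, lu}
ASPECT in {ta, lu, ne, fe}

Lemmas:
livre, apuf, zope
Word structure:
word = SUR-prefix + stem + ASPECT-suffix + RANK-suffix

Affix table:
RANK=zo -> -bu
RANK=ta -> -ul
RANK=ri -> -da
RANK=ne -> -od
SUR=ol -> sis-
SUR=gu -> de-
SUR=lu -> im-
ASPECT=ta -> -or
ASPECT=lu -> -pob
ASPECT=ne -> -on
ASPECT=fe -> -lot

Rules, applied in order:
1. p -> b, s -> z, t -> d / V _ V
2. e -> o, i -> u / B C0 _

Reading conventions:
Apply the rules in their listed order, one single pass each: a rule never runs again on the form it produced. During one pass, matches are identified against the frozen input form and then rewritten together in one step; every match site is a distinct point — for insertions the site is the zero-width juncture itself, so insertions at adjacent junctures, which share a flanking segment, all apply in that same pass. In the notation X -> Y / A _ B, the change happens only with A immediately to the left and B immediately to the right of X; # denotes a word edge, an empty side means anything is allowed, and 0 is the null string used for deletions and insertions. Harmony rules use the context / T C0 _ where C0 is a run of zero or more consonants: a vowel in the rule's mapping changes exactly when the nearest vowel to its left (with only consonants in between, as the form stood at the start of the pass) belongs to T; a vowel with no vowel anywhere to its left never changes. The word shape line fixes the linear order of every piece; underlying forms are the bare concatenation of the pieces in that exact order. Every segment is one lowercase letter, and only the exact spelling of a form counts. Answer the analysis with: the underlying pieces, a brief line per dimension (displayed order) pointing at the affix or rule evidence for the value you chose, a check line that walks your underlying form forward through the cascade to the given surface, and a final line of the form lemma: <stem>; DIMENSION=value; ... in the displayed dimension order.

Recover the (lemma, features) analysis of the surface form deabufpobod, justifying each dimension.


underlying: de-apuf-pob-od
RANK=ne - signalled by the affix -od
SUR=gu - signalled by the affix de-
ASPECT=lu - signalled by the affix -pob
check: deapufpobod -> deabufpobod -> deabufpobod
lemma: apuf; RANK=ne; SUR=gu; ASPECT=lu


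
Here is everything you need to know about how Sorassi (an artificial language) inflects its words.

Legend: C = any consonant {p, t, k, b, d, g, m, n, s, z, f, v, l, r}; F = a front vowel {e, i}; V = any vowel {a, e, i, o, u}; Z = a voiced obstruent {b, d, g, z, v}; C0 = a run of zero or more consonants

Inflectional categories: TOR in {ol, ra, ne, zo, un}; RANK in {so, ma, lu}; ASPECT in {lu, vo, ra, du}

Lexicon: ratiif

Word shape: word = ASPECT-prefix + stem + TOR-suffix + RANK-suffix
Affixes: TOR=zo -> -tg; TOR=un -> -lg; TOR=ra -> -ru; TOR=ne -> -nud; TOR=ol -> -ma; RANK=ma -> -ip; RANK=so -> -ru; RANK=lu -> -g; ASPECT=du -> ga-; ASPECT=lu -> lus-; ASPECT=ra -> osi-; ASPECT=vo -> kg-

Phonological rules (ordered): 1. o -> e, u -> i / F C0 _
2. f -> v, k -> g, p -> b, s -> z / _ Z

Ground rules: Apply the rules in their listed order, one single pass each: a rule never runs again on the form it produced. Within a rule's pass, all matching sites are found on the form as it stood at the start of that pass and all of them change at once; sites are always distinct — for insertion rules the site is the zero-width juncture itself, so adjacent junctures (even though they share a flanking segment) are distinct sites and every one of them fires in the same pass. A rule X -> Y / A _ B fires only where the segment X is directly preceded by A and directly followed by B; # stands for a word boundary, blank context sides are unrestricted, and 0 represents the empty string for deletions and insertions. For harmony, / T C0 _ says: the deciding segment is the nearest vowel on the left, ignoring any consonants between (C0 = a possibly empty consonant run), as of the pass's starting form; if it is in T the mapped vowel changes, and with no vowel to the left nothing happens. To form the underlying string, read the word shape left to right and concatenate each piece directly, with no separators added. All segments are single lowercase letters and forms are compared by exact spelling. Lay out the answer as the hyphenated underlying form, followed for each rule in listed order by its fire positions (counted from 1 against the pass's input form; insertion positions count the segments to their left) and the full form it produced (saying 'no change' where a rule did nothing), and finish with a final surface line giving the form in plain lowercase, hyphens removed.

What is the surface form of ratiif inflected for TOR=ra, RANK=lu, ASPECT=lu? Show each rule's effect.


underlying: lus-ratiif-ru-g
1. o -> e, u -> i / F C0 _: fires at position(s) 11: lusratiifrig
2. f -> v, k -> g, p -> b, s -> z / _ Z: no change
surface: lusratiifrig


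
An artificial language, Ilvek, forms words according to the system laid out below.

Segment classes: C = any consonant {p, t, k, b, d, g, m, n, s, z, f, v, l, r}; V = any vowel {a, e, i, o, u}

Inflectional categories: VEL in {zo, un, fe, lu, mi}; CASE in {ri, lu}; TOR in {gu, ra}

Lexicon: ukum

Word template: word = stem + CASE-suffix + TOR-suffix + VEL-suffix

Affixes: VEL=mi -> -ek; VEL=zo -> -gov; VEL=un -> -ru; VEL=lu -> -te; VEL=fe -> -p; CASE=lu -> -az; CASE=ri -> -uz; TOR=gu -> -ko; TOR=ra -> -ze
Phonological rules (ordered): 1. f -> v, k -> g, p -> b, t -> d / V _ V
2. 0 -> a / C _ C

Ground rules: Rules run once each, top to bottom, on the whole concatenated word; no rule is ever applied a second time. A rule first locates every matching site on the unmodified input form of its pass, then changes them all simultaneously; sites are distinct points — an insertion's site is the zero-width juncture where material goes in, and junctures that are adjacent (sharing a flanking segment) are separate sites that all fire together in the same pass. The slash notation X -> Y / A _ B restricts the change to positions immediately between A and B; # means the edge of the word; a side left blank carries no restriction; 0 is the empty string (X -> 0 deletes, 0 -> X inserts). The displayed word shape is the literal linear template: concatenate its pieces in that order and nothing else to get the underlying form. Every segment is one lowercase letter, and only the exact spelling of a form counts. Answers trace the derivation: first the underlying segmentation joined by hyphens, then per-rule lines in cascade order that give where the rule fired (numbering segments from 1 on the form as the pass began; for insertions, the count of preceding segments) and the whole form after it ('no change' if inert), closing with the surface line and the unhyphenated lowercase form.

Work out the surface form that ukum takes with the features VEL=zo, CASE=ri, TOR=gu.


underlying: ukum-uz-ko-gov
1. f -> v, k -> g, p -> b, t -> d / V _ V: fires at position(s) 2: ugumuzkogov
2. 0 -> a / C _ C: inserts after position(s) 6: ugumuzakogov
surface: ugumuzakogov


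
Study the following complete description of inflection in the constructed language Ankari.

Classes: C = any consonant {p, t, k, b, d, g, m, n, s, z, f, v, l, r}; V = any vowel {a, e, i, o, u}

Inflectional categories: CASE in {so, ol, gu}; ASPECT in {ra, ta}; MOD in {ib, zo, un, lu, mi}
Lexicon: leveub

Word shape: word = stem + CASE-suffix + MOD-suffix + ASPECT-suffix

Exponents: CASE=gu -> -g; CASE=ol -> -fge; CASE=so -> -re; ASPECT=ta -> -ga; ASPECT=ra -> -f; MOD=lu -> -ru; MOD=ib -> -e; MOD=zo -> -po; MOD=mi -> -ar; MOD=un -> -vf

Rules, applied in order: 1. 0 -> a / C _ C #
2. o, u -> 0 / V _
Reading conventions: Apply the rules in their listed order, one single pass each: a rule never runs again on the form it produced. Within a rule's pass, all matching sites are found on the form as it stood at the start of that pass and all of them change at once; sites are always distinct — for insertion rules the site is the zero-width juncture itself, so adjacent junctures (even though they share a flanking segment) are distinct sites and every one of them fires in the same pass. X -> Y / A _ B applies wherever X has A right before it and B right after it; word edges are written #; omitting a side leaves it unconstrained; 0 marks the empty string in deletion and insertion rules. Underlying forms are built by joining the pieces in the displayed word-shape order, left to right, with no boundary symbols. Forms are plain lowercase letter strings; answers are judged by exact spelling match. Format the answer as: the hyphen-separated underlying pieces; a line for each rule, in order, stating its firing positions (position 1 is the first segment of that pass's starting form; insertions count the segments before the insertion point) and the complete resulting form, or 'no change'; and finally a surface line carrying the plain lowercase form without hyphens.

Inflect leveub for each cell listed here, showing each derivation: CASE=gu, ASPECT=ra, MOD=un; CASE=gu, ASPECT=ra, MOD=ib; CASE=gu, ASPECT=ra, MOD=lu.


cell CASE=gu, ASPECT=ra, MOD=un:
underlying: leveub-g-vf-f
1. 0 -> a / C _ C #: inserts after position(s) 9: leveubgvfaf
2. o, u -> 0 / V _: fires at position(s) 5: levebgvfaf
surface: levebgvfaf

cell CASE=gu, ASPECT=ra, MOD=ib:
underlying: leveub-g-e-f
1. 0 -> a / C _ C #: no change
2. o, u -> 0 / V _: fires at position(s) 5: levebgef
surface: levebgef

cell CASE=gu, ASPECT=ra, MOD=lu:
underlying: leveub-g-ru-f
1. 0 -> a / C _ C #: no change
2. o, u -> 0 / V _: fires at position(s) 5: levebgruf
surface: levebgruf


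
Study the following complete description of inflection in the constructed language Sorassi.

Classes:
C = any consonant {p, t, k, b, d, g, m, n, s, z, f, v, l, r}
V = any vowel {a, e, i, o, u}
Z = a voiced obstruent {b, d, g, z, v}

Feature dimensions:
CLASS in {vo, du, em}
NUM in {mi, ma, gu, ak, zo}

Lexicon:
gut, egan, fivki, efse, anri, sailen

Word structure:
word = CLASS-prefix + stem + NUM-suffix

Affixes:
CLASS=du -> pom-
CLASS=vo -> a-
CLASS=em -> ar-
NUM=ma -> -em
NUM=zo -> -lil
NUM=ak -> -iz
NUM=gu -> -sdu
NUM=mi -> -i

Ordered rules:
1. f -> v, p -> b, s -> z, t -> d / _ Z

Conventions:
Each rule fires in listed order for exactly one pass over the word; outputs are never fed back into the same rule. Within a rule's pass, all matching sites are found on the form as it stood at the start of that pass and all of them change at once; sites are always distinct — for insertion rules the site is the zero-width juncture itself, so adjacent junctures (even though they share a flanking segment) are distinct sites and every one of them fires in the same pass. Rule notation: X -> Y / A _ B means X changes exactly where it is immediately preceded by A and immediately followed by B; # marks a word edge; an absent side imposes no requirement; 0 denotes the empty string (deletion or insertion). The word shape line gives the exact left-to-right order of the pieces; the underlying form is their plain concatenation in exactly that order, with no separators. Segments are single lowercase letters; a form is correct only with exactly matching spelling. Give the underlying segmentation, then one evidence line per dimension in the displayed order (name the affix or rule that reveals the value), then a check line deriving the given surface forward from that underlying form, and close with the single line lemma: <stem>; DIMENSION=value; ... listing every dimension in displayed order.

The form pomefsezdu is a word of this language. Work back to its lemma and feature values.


underlying: pom-efse-sdu
CLASS=du - signalled by the affix pom-
NUM=gu - signalled by the affix -sdu
check: pomefsesdu -> pomefsezdu
lemma: efse; CLASS=du; NUM=gu


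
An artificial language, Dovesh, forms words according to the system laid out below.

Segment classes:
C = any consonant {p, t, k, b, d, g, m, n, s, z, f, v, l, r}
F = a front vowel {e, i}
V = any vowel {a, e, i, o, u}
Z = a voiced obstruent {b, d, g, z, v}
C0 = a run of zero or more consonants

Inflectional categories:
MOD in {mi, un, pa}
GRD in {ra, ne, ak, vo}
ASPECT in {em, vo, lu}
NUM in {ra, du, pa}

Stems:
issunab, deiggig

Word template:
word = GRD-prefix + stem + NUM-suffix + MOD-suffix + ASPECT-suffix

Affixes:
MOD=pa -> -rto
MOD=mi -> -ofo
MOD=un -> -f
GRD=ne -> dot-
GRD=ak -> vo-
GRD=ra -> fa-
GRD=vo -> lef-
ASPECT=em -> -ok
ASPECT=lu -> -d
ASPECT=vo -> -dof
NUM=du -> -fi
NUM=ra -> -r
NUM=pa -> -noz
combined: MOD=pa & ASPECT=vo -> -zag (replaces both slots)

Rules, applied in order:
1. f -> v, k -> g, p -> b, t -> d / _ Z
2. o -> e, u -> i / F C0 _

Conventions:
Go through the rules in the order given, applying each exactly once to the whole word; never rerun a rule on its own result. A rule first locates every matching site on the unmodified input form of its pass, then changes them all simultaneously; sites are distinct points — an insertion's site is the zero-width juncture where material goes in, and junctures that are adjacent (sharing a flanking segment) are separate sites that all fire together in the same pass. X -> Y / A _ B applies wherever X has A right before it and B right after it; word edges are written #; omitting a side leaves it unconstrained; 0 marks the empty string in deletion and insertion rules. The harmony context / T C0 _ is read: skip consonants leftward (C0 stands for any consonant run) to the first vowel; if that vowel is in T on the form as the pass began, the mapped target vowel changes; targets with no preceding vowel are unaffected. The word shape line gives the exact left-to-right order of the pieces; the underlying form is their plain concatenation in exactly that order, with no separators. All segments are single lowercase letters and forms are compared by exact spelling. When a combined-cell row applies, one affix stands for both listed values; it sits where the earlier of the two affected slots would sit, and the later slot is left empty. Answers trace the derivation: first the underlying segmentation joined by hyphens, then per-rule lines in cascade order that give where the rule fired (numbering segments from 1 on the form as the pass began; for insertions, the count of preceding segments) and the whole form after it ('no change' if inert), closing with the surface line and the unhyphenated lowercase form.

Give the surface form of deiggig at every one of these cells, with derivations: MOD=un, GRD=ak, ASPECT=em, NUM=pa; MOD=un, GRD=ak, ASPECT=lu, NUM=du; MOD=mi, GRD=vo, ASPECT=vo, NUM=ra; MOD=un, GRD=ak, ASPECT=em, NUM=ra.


cell MOD=un, GRD=ak, ASPECT=em, NUM=pa:
underlying: vo-deiggig-noz-f-ok
1. f -> v, k -> g, p -> b, t -> d / _ Z: no change
2. o -> e, u -> i / F C0 _: fires at position(s) 11: vodeiggignezfok
surface: vodeiggignezfok

cell MOD=un, GRD=ak, ASPECT=lu, NUM=du:
underlying: vo-deiggig-fi-f-d
1. f -> v, k -> g, p -> b, t -> d / _ Z: fires at position(s) 12: vodeiggigfivd
2. o -> e, u -> i / F C0 _: no change
surface: vodeiggigfivd

cell MOD=mi, GRD=vo, ASPECT=vo, NUM=ra:
underlying: lef-deiggig-r-ofo-dof
1. f -> v, k -> g, p -> b, t -> d / _ Z: fires at position(s) 3: levdeiggigrofodof
2. o -> e, u -> i / F C0 _: fires at position(s) 12: levdeiggigrefodof
surface: levdeiggigrefodof

cell MOD=un, GRD=ak, ASPECT=em, NUM=ra:
underlying: vo-deiggig-r-f-ok
1. f -> v, k -> g, p -> b, t -> d / _ Z: no change
2. o -> e, u -> i / F C0 _: fires at position(s) 12: vodeiggigrfek
surface: vodeiggigrfek


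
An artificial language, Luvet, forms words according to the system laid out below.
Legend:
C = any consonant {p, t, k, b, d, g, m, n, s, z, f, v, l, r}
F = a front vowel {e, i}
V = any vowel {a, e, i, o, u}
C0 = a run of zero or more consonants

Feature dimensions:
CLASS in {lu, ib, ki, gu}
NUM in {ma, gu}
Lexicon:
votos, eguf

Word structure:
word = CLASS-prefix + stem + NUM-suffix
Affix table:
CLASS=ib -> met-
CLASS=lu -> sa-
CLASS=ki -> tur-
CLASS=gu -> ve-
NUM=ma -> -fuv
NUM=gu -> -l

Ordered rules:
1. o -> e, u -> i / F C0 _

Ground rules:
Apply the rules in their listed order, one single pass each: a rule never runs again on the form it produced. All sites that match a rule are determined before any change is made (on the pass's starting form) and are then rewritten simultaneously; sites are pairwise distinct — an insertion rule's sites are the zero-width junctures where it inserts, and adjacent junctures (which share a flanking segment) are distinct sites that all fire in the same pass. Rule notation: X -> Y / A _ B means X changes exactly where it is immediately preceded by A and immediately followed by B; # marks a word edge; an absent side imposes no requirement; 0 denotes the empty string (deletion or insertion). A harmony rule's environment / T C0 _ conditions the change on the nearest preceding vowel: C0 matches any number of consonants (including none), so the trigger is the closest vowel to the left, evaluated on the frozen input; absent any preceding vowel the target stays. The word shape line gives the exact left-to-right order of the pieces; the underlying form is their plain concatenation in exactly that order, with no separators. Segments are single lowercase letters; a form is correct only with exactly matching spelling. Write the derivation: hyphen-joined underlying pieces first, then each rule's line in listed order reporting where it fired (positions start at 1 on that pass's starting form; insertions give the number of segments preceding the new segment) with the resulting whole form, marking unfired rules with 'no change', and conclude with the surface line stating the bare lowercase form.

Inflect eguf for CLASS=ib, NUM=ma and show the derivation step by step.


underlying: met-eguf-fuv
1. o -> e, u -> i / F C0 _: fires at position(s) 6: metegiffuv
surface: metegiffuv


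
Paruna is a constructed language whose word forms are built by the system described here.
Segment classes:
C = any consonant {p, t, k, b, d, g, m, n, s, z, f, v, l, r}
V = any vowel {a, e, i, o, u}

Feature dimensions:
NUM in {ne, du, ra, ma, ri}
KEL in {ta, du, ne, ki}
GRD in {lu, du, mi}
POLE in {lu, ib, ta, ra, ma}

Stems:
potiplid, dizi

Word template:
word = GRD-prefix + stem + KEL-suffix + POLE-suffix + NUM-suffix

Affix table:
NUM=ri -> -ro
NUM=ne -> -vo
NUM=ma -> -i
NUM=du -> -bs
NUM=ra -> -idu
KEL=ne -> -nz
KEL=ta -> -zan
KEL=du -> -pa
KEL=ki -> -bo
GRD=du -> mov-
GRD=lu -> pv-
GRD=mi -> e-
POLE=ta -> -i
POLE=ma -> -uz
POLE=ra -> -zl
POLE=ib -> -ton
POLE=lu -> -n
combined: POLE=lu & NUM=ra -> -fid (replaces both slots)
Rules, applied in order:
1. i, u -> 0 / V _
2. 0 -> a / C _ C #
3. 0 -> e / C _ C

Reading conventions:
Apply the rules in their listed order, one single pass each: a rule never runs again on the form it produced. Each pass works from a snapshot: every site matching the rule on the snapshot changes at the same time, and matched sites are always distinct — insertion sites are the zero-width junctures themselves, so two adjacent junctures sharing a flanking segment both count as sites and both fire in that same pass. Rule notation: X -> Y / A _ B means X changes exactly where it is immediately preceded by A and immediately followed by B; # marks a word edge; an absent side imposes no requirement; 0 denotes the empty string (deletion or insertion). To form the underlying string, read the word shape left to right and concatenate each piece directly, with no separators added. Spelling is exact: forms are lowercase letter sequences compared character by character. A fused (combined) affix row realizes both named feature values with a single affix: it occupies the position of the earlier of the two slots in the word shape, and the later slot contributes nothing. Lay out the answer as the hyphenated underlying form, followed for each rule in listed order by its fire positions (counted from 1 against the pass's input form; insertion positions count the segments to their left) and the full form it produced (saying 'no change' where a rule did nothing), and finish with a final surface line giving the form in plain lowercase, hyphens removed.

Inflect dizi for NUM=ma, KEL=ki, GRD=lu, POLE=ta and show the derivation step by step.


underlying: pv-dizi-bo-i-i
1. i, u -> 0 / V _: fires at position(s) 9, 10: pvdizibo
2. 0 -> a / C _ C #: no change
3. 0 -> e / C _ C: inserts after position(s) 1, 2: pevedizibo
surface: pevedizibo


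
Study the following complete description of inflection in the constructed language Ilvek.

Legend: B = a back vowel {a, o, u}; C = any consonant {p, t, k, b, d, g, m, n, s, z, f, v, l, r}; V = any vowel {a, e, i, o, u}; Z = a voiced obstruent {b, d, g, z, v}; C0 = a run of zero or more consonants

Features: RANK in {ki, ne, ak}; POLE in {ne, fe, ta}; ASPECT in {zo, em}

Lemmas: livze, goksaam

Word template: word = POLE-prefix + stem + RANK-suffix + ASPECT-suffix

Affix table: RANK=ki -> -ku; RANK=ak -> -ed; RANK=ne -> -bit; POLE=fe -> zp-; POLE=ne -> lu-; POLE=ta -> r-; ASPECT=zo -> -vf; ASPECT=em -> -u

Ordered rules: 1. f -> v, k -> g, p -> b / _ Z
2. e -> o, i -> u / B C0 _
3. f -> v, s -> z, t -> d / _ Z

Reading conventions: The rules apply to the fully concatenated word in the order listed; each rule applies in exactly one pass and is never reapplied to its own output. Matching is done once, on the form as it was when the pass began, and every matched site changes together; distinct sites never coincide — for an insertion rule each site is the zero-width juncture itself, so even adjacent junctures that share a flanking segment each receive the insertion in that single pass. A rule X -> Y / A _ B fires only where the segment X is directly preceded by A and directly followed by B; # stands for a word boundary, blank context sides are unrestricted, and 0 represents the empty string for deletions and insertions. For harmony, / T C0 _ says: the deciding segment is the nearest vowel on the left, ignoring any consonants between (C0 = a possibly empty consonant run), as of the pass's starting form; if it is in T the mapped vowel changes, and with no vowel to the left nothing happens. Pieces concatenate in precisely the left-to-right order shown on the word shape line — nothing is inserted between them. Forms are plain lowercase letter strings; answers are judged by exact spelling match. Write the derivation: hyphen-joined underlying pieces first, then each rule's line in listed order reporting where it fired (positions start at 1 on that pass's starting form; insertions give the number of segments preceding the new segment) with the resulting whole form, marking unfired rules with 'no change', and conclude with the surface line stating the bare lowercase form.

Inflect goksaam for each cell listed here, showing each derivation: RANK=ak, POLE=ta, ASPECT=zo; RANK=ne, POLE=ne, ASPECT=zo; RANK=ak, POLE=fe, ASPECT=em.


cell RANK=ak, POLE=ta, ASPECT=zo:
underlying: r-goksaam-ed-vf
1. f -> v, k -> g, p -> b / _ Z: no change
2. e -> o, i -> u / B C0 _: fires at position(s) 9: rgoksaamodvf
3. f -> v, s -> z, t -> d / _ Z: no change
surface: rgoksaamodvf

cell RANK=ne, POLE=ne, ASPECT=zo:
underlying: lu-goksaam-bit-vf
1. f -> v, k -> g, p -> b / _ Z: no change
2. e -> o, i -> u / B C0 _: fires at position(s) 11: lugoksaambutvf
3. f -> v, s -> z, t -> d / _ Z: fires at position(s) 12: lugoksaambudvf
surface: lugoksaambudvf

cell RANK=ak, POLE=fe, ASPECT=em:
underlying: zp-goksaam-ed-u
1. f -> v, k -> g, p -> b / _ Z: fires at position(s) 2: zbgoksaamedu
2. e -> o, i -> u / B C0 _: fires at position(s) 10: zbgoksaamodu
3. f -> v, s -> z, t -> d / _ Z: no change
surface: zbgoksaamodu


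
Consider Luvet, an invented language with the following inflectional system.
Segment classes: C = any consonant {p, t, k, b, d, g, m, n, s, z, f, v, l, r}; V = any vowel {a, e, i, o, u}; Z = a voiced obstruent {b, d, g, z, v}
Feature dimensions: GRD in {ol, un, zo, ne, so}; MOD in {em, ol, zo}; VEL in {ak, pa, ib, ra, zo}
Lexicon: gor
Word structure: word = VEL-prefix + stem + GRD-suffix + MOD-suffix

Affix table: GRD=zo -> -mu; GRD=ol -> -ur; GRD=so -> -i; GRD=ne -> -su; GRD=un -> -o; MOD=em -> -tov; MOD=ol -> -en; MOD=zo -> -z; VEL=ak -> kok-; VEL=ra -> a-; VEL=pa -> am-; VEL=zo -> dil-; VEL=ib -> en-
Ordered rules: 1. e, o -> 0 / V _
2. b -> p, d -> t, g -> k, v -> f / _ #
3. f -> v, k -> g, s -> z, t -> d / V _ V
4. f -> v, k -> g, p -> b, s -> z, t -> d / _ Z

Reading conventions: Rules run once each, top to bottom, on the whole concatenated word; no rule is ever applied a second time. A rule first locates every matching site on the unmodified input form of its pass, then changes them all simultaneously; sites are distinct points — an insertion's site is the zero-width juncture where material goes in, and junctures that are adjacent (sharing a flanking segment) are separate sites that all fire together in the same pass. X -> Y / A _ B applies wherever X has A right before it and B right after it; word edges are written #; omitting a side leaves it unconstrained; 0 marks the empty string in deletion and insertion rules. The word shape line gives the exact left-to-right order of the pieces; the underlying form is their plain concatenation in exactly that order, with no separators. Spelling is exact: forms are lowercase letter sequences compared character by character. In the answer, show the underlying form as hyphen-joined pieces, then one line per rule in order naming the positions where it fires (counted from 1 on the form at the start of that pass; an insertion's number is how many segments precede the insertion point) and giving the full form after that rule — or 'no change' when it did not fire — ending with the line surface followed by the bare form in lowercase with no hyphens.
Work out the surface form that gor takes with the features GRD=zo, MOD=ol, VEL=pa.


underlying: am-gor-mu-en
1. e, o -> 0 / V _: fires at position(s) 8: amgormun
2. b -> p, d -> t, g -> k, v -> f / _ #: no change
3. f -> v, k -> g, s -> z, t -> d / V _ V: no change
4. f -> v, k -> g, p -> b, s -> z, t -> d / _ Z: no change
surface: amgormun
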